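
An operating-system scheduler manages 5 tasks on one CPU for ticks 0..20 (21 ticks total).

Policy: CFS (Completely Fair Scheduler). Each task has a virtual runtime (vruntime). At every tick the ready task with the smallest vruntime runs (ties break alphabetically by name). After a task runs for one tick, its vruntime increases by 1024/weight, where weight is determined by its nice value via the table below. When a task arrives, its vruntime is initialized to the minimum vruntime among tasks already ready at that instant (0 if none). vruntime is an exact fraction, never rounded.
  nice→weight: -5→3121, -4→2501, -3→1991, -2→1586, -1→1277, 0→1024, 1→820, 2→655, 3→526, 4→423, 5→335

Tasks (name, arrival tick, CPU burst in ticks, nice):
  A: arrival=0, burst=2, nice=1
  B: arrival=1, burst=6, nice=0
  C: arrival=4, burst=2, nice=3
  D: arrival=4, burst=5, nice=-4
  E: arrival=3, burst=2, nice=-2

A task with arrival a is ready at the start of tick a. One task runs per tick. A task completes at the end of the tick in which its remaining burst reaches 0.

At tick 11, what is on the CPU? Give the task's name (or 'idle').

t=0: vr[A=0] → run A
t=1: vr[A=256/205 B=256/205] → run A
t=2: vr[B=256/205] → run B
t=3: vr[B=461/205 E=461/205] → run B
t=4: vr[B=666/205 C=461/205 D=461/205 E=461/205] → run C
t=5: vr[B=666/205 C=226203/53915 D=461/205 E=461/205] → run D
t=6: vr[B=666/205 C=226203/53915 D=33241/12505 E=461/205] → run E
t=7: vr[B=666/205 C=226203/53915 D=33241/12505 E=470533/162565] → run D
t=8: vr[B=666/205 C=226203/53915 D=38361/12505 E=470533/162565] → run E
t=9: vr[B=666/205 C=226203/53915 D=38361/12505] → run D
t=10: vr[B=666/205 C=226203/53915 D=43481/12505] → run B
t=11: vr[B=871/205 C=226203/53915 D=43481/12505] → run D
t=12: vr[B=871/205 C=226203/53915 D=48601/12505] → run D
t=13: vr[B=871/205 C=226203/53915] → run C
t=14: vr[B=871/205] → run B
t=15: vr[B=1076/205] → run B
t=16: vr[B=1281/205] → run B
t=17: (idle)
t=18: (idle)
t=19: (idle)
t=20: (idle)

running at tick 11 = D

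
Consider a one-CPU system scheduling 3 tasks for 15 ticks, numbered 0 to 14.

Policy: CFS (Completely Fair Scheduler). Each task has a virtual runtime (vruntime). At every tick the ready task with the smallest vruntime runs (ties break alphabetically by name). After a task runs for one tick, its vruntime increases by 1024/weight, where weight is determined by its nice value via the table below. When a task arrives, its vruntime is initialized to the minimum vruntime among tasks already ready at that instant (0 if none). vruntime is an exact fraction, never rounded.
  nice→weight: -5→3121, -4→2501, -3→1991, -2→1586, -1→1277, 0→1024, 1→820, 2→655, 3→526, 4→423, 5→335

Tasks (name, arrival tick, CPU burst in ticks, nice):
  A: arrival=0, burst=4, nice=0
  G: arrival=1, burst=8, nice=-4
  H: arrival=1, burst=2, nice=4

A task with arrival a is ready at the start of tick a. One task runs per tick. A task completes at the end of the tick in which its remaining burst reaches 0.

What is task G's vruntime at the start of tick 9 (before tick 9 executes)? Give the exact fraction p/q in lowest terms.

vruntime(G, start of tick 9) = 7621/2501

t=0: vr[A=0] → run A
t=1: vr[A=1 G=1 H=1] → run A
t=2: vr[A=2 G=1 H=1] → run G
t=3: vr[A=2 G=3525/2501 H=1] → run H
t=4: vr[A=2 G=3525/2501 H=1447/423] → run G
t=5: vr[A=2 G=4549/2501 H=1447/423] → run G
t=6: vr[A=2 G=5573/2501 H=1447/423] → run A
t=7: vr[A=3 G=5573/2501 H=1447/423] → run G
t=8: vr[A=3 G=6597/2501 H=1447/423] → run G
t=9: vr[A=3 G=7621/2501 H=1447/423] → run A
t=10: vr[G=7621/2501 H=1447/423] → run G
t=11: vr[G=8645/2501 H=1447/423] → run H
t=12: vr[G=8645/2501] → run G
t=13: vr[G=9669/2501] → run G
t=14: (idle)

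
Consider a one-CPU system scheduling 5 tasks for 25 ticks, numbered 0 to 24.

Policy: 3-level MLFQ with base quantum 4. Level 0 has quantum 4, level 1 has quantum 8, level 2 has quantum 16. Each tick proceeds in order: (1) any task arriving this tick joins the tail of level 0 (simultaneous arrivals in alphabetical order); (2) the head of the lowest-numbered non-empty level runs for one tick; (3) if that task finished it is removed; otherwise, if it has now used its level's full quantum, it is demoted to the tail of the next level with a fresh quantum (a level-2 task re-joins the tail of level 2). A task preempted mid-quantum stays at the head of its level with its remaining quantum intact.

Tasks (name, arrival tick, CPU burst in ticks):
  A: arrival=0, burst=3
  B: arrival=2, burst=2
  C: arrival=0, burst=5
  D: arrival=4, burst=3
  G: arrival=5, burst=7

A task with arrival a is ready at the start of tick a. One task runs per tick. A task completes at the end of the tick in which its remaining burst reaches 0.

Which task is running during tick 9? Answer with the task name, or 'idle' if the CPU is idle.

t=0: L0/L1/L2 = AC/-/- → run A
t=1: L0/L1/L2 = AC/-/- → run A
t=2: L0/L1/L2 = ACB/-/- → run A
t=3: L0/L1/L2 = CB/-/- → run C
t=4: L0/L1/L2 = CBD/-/- → run C
t=5: L0/L1/L2 = CBDG/-/- → run C
t=6: L0/L1/L2 = CBDG/-/- → run C
t=7: L0/L1/L2 = BDG/C/- → run B
t=8: L0/L1/L2 = BDG/C/- → run B
t=9: L0/L1/L2 = DG/C/- → run D
t=10: L0/L1/L2 = DG/C/- → run D
t=11: L0/L1/L2 = DG/C/- → run D
t=12: L0/L1/L2 = G/C/- → run G
t=13: L0/L1/L2 = G/C/- → run G
t=14: L0/L1/L2 = G/C/- → run G
t=15: L0/L1/L2 = G/C/- → run G
t=16: L0/L1/L2 = -/CG/- → run C
t=17: L0/L1/L2 = -/G/- → run G
t=18: L0/L1/L2 = -/G/- → run G
t=19: L0/L1/L2 = -/G/- → run G
t=20: (idle)
t=21: (idle)
t=22: (idle)
t=23: (idle)
t=24: (idle)

running at tick 9 = D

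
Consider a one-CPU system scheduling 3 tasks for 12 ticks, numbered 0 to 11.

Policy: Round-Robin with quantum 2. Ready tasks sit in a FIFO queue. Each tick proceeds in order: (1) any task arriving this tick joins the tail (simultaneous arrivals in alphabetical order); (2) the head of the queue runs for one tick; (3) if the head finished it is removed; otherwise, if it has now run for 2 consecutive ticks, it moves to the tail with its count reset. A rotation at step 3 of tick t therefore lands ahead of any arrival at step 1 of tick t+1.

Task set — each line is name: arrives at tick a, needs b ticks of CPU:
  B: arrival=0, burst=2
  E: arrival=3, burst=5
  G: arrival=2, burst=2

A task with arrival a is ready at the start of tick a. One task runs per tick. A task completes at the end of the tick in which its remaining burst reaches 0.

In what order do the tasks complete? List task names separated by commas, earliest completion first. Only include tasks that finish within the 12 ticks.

completion order = B, G, E

t=0: queue=[B] q_used=0 → run B
t=1: queue=[B] q_used=1 → run B
t=2: queue=[G] q_used=0 → run G
t=3: queue=[G,E] q_used=1 → run G
t=4: queue=[E] q_used=0 → run E
t=5: queue=[E] q_used=1 → run E
t=6: queue=[E] q_used=0 → run E
t=7: queue=[E] q_used=1 → run E
t=8: queue=[E] q_used=0 → run E
t=9: (idle)
t=10: (idle)
t=11: (idle)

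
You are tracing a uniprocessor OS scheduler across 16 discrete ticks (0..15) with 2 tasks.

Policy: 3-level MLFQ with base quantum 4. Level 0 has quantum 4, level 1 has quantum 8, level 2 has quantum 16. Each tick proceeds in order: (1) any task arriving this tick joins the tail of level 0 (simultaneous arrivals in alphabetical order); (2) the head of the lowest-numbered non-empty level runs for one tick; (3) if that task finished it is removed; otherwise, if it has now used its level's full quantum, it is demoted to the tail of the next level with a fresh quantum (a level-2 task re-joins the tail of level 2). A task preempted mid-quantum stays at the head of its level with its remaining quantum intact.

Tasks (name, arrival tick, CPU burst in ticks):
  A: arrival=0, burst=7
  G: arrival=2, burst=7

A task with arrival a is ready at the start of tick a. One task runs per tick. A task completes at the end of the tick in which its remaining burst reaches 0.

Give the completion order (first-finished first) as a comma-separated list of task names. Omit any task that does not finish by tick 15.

completion order = A, G

t=0: L0/L1/L2 = A/-/- → run A
t=1: L0/L1/L2 = A/-/- → run A
t=2: L0/L1/L2 = AG/-/- → run A
t=3: L0/L1/L2 = AG/-/- → run A
t=4: L0/L1/L2 = G/A/- → run G
t=5: L0/L1/L2 = G/A/- → run G
t=6: L0/L1/L2 = G/A/- → run G
t=7: L0/L1/L2 = G/A/- → run G
t=8: L0/L1/L2 = -/AG/- → run A
t=9: L0/L1/L2 = -/AG/- → run A
t=10: L0/L1/L2 = -/AG/- → run A
t=11: L0/L1/L2 = -/G/- → run G
t=12: L0/L1/L2 = -/G/- → run G
t=13: L0/L1/L2 = -/G/- → run G
t=14: (idle)
t=15: (idle)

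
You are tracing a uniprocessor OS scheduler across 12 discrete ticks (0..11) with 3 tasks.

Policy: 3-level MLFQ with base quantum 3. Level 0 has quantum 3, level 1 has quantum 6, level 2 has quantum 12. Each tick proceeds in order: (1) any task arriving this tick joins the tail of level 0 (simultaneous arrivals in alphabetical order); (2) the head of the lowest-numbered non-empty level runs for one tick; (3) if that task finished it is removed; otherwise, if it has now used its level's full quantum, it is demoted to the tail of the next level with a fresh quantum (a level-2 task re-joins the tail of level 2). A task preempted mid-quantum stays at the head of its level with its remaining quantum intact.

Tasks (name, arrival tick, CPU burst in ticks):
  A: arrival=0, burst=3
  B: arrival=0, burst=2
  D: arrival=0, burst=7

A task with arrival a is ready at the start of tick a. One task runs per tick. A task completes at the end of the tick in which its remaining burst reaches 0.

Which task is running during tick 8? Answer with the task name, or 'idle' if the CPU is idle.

t=0: L0/L1/L2 = ABD/-/- → run A
t=1: L0/L1/L2 = ABD/-/- → run A
t=2: L0/L1/L2 = ABD/-/- → run A
t=3: L0/L1/L2 = BD/-/- → run B
t=4: L0/L1/L2 = BD/-/- → run B
t=5: L0/L1/L2 = D/-/- → run D
t=6: L0/L1/L2 = D/-/- → run D
t=7: L0/L1/L2 = D/-/- → run D
t=8: L0/L1/L2 = -/D/- → run D
t=9: L0/L1/L2 = -/D/- → run D
t=10: L0/L1/L2 = -/D/- → run D
t=11: L0/L1/L2 = -/D/- → run D

running at tick 8 = D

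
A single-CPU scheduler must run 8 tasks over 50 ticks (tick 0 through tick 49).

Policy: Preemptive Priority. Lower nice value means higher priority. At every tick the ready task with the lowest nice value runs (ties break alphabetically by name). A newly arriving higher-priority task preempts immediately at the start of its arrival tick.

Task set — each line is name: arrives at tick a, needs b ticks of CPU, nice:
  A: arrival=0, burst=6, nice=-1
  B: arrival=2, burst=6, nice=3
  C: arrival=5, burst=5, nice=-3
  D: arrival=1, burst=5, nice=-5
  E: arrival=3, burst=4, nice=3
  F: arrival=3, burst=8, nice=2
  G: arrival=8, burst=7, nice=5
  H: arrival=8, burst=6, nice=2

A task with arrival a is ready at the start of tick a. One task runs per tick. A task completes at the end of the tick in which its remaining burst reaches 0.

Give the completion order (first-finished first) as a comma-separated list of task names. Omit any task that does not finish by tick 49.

completion order = D, C, A, F, H, B, E, G

t=0: ready={A} → run A
t=1: ready={A,D} → run D
t=2: ready={A,B,D} → run D
t=3: ready={A,B,D,E,F} → run D
t=4: ready={A,B,D,E,F} → run D
t=5: ready={A,B,C,D,E,F} → run D
t=6: ready={A,B,C,E,F} → run C
t=7: ready={A,B,C,E,F} → run C
t=8: ready={A,B,C,E,F,G,H} → run C
t=9: ready={A,B,C,E,F,G,H} → run C
t=10: ready={A,B,C,E,F,G,H} → run C
t=11: ready={A,B,E,F,G,H} → run A
t=12: ready={A,B,E,F,G,H} → run A
t=13: ready={A,B,E,F,G,H} → run A
t=14: ready={A,B,E,F,G,H} → run A
t=15: ready={A,B,E,F,G,H} → run A
t=16: ready={B,E,F,G,H} → run F
t=17: ready={B,E,F,G,H} → run F
t=18: ready={B,E,F,G,H} → run F
t=19: ready={B,E,F,G,H} → run F
t=20: ready={B,E,F,G,H} → run F
t=21: ready={B,E,F,G,H} → run F
t=22: ready={B,E,F,G,H} → run F
t=23: ready={B,E,F,G,H} → run F
t=24: ready={B,E,G,H} → run H
t=25: ready={B,E,G,H} → run H
t=26: ready={B,E,G,H} → run H
t=27: ready={B,E,G,H} → run H
t=28: ready={B,E,G,H} → run H
t=29: ready={B,E,G,H} → run H
t=30: ready={B,E,G} → run B
t=31: ready={B,E,G} → run B
t=32: ready={B,E,G} → run B
t=33: ready={B,E,G} → run B
t=34: ready={B,E,G} → run B
t=35: ready={B,E,G} → run B
t=36: ready={E,G} → run E
t=37: ready={E,G} → run E
t=38: ready={E,G} → run E
t=39: ready={E,G} → run E
t=40: ready={G} → run G
t=41: ready={G} → run G
t=42: ready={G} → run G
t=43: ready={G} → run G
t=44: ready={G} → run G
t=45: ready={G} → run G
t=46: ready={G} → run G
t=47: (idle)
t=48: (idle)
t=49: (idle)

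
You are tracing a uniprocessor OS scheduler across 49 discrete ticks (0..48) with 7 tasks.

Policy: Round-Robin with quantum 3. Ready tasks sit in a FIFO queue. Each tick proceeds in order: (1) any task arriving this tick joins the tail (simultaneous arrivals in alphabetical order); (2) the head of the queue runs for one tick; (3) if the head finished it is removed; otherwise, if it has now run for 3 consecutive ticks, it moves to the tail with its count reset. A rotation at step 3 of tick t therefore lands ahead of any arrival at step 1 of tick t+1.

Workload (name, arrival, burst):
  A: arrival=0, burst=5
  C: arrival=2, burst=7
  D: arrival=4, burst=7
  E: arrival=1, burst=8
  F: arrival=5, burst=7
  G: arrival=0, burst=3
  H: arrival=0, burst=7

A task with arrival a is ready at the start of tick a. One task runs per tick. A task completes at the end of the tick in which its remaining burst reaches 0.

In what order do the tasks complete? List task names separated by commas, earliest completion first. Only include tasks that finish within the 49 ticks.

completion order = G, A, H, E, C, D, F

t=0: queue=[A,G,H] q_used=0 → run A
t=1: queue=[A,G,H,E] q_used=1 → run A
t=2: queue=[A,G,H,E,C] q_used=2 → run A
t=3: queue=[G,H,E,C,A] q_used=0 → run G
t=4: queue=[G,H,E,C,A,D] q_used=1 → run G
t=5: queue=[G,H,E,C,A,D,F] q_used=2 → run G
t=6: queue=[H,E,C,A,D,F] q_used=0 → run H
t=7: queue=[H,E,C,A,D,F] q_used=1 → run H
t=8: queue=[H,E,C,A,D,F] q_used=2 → run H
t=9: queue=[E,C,A,D,F,H] q_used=0 → run E
t=10: queue=[E,C,A,D,F,H] q_used=1 → run E
t=11: queue=[E,C,A,D,F,H] q_used=2 → run E
t=12: queue=[C,A,D,F,H,E] q_used=0 → run C
t=13: queue=[C,A,D,F,H,E] q_used=1 → run C
t=14: queue=[C,A,D,F,H,E] q_used=2 → run C
t=15: queue=[A,D,F,H,E,C] q_used=0 → run A
t=16: queue=[A,D,F,H,E,C] q_used=1 → run A
t=17: queue=[D,F,H,E,C] q_used=0 → run D
t=18: queue=[D,F,H,E,C] q_used=1 → run D
t=19: queue=[D,F,H,E,C] q_used=2 → run D
t=20: queue=[F,H,E,C,D] q_used=0 → run F
t=21: queue=[F,H,E,C,D] q_used=1 → run F
t=22: queue=[F,H,E,C,D] q_used=2 → run F
t=23: queue=[H,E,C,D,F] q_used=0 → run H
t=24: queue=[H,E,C,D,F] q_used=1 → run H
t=25: queue=[H,E,C,D,F] q_used=2 → run H
t=26: queue=[E,C,D,F,H] q_used=0 → run E
t=27: queue=[E,C,D,F,H] q_used=1 → run E
t=28: queue=[E,C,D,F,H] q_used=2 → run E
t=29: queue=[C,D,F,H,E] q_used=0 → run C
t=30: queue=[C,D,F,H,E] q_used=1 → run C
t=31: queue=[C,D,F,H,E] q_used=2 → run C
t=32: queue=[D,F,H,E,C] q_used=0 → run D
t=33: queue=[D,F,H,E,C] q_used=1 → run D
t=34: queue=[D,F,H,E,C] q_used=2 → run D
t=35: queue=[F,H,E,C,D] q_used=0 → run F
t=36: queue=[F,H,E,C,D] q_used=1 → run F
t=37: queue=[F,H,E,C,D] q_used=2 → run F
t=38: queue=[H,E,C,D,F] q_used=0 → run H
t=39: queue=[E,C,D,F] q_used=0 → run E
t=40: queue=[E,C,D,F] q_used=1 → run E
t=41: queue=[C,D,F] q_used=0 → run C
t=42: queue=[D,F] q_used=0 → run D
t=43: queue=[F] q_used=0 → run F
t=44: (idle)
t=45: (idle)
t=46: (idle)
t=47: (idle)
t=48: (idle)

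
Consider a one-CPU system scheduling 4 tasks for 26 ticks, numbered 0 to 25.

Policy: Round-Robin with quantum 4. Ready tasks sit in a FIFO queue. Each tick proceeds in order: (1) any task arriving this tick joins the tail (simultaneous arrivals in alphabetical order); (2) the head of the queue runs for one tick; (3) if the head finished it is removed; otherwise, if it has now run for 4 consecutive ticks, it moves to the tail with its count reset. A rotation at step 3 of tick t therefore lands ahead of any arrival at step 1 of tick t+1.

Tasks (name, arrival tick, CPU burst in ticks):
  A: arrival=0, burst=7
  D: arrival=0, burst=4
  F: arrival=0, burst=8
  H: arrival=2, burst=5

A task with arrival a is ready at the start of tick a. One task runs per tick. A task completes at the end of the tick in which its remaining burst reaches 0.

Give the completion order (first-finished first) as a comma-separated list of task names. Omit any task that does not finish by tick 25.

t=0: queue=[A,D,F] q_used=0 → run A
t=1: queue=[A,D,F] q_used=1 → run A
t=2: queue=[A,D,F,H] q_used=2 → run A
t=3: queue=[A,D,F,H] q_used=3 → run A
t=4: queue=[D,F,H,A] q_used=0 → run D
t=5: queue=[D,F,H,A] q_used=1 → run D
t=6: queue=[D,F,H,A] q_used=2 → run D
t=7: queue=[D,F,H,A] q_used=3 → run D
t=8: queue=[F,H,A] q_used=0 → run F
t=9: queue=[F,H,A] q_used=1 → run F
t=10: queue=[F,H,A] q_used=2 → run F
t=11: queue=[F,H,A] q_used=3 → run F
t=12: queue=[H,A,F] q_used=0 → run H
t=13: queue=[H,A,F] q_used=1 → run H
t=14: queue=[H,A,F] q_used=2 → run H
t=15: queue=[H,A,F] q_used=3 → run H
t=16: queue=[A,F,H] q_used=0 → run A
t=17: queue=[A,F,H] q_used=1 → run A
t=18: queue=[A,F,H] q_used=2 → run A
t=19: queue=[F,H] q_used=0 → run F
t=20: queue=[F,H] q_used=1 → run F
t=21: queue=[F,H] q_used=2 → run F
t=22: queue=[F,H] q_used=3 → run F
t=23: queue=[H] q_used=0 → run H
t=24: (idle)
t=25: (idle)

completion order = D, A, F, H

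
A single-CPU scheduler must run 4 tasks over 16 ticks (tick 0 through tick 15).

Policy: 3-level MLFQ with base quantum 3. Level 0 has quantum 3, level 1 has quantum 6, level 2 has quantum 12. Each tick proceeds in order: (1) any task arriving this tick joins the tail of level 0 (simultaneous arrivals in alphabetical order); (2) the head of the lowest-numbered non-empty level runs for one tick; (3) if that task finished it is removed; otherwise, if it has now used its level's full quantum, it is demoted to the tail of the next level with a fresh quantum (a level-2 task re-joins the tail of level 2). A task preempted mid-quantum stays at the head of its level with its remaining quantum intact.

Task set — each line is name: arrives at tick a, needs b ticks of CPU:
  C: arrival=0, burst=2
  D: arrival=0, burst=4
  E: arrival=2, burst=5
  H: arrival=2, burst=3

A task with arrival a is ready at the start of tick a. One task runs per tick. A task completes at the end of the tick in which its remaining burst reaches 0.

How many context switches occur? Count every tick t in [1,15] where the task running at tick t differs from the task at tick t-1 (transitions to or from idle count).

context switches = 6

t=0: L0/L1/L2 = CD/-/- → run C
t=1: L0/L1/L2 = CD/-/- → run C
t=2: L0/L1/L2 = DEH/-/- → run D
t=3: L0/L1/L2 = DEH/-/- → run D
t=4: L0/L1/L2 = DEH/-/- → run D
t=5: L0/L1/L2 = EH/D/- → run E
t=6: L0/L1/L2 = EH/D/- → run E
t=7: L0/L1/L2 = EH/D/- → run E
t=8: L0/L1/L2 = H/DE/- → run H
t=9: L0/L1/L2 = H/DE/- → run H
t=10: L0/L1/L2 = H/DE/- → run H
t=11: L0/L1/L2 = -/DE/- → run D
t=12: L0/L1/L2 = -/E/- → run E
t=13: L0/L1/L2 = -/E/- → run E
t=14: (idle)
t=15: (idle)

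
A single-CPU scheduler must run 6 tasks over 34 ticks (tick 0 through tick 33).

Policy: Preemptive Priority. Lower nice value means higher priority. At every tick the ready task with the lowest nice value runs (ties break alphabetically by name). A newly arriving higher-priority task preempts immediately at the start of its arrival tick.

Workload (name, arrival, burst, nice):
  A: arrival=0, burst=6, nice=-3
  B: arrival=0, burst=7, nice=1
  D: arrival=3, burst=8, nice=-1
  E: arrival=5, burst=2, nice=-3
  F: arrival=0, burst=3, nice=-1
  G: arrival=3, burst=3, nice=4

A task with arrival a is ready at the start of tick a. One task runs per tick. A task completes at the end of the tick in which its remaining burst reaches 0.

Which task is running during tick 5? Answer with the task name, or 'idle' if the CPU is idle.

t=0: ready={A,B,F} → run A
t=1: ready={A,B,F} → run A
t=2: ready={A,B,F} → run A
t=3: ready={A,B,D,F,G} → run A
t=4: ready={A,B,D,F,G} → run A
t=5: ready={A,B,D,E,F,G} → run A
t=6: ready={B,D,E,F,G} → run E
t=7: ready={B,D,E,F,G} → run E
t=8: ready={B,D,F,G} → run D
t=9: ready={B,D,F,G} → run D
t=10: ready={B,D,F,G} → run D
t=11: ready={B,D,F,G} → run D
t=12: ready={B,D,F,G} → run D
t=13: ready={B,D,F,G} → run D
t=14: ready={B,D,F,G} → run D
t=15: ready={B,D,F,G} → run D
t=16: ready={B,F,G} → run F
t=17: ready={B,F,G} → run F
t=18: ready={B,F,G} → run F
t=19: ready={B,G} → run B
t=20: ready={B,G} → run B
t=21: ready={B,G} → run B
t=22: ready={B,G} → run B
t=23: ready={B,G} → run B
t=24: ready={B,G} → run B
t=25: ready={B,G} → run B
t=26: ready={G} → run G
t=27: ready={G} → run G
t=28: ready={G} → run G
t=29: (idle)
t=30: (idle)
t=31: (idle)
t=32: (idle)
t=33: (idle)

running at tick 5 = A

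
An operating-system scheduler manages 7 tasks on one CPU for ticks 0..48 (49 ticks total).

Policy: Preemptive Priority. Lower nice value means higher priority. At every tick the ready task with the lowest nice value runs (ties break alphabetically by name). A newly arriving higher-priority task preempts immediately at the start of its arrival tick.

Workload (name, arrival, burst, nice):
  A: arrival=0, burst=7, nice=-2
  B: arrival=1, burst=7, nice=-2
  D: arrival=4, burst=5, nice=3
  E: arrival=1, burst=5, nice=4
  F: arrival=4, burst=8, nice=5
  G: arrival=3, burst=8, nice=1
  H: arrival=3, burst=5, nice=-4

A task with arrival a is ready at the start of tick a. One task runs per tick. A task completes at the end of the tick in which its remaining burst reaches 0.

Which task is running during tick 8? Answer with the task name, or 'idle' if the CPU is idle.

running at tick 8 = A

t=0: ready={A} → run A
t=1: ready={A,B,E} → run A
t=2: ready={A,B,E} → run A
t=3: ready={A,B,E,G,H} → run H
t=4: ready={A,B,D,E,F,G,H} → run H
t=5: ready={A,B,D,E,F,G,H} → run H
t=6: ready={A,B,D,E,F,G,H} → run H
t=7: ready={A,B,D,E,F,G,H} → run H
t=8: ready={A,B,D,E,F,G} → run A
t=9: ready={A,B,D,E,F,G} → run A
t=10: ready={A,B,D,E,F,G} → run A
t=11: ready={A,B,D,E,F,G} → run A
t=12: ready={B,D,E,F,G} → run B
t=13: ready={B,D,E,F,G} → run B
t=14: ready={B,D,E,F,G} → run B
t=15: ready={B,D,E,F,G} → run B
t=16: ready={B,D,E,F,G} → run B
t=17: ready={B,D,E,F,G} → run B
t=18: ready={B,D,E,F,G} → run B
t=19: ready={D,E,F,G} → run G
t=20: ready={D,E,F,G} → run G
t=21: ready={D,E,F,G} → run G
t=22: ready={D,E,F,G} → run G
t=23: ready={D,E,F,G} → run G
t=24: ready={D,E,F,G} → run G
t=25: ready={D,E,F,G} → run G
t=26: ready={D,E,F,G} → run G
t=27: ready={D,E,F} → run D
t=28: ready={D,E,F} → run D
t=29: ready={D,E,F} → run D
t=30: ready={D,E,F} → run D
t=31: ready={D,E,F} → run D
t=32: ready={E,F} → run E
t=33: ready={E,F} → run E
t=34: ready={E,F} → run E
t=35: ready={E,F} → run E
t=36: ready={E,F} → run E
t=37: ready={F} → run F
t=38: ready={F} → run F
t=39: ready={F} → run F
t=40: ready={F} → run F
t=41: ready={F} → run F
t=42: ready={F} → run F
t=43: ready={F} → run F
t=44: ready={F} → run F
t=45: (idle)
t=46: (idle)
t=47: (idle)
t=48: (idle)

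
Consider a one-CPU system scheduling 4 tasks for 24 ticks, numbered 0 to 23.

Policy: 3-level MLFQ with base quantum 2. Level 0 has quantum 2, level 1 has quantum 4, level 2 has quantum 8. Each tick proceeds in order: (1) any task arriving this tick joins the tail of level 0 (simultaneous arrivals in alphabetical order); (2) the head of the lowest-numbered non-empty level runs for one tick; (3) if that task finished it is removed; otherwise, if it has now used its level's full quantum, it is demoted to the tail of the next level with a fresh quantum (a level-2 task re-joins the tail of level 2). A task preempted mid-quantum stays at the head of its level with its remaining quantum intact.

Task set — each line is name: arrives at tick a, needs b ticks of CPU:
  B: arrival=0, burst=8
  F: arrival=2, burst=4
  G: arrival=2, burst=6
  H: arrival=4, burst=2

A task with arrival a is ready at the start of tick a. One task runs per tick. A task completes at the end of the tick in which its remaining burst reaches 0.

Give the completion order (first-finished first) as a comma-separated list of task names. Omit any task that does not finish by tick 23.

completion order = H, F, G, B

t=0: L0/L1/L2 = B/-/- → run B
t=1: L0/L1/L2 = B/-/- → run B
t=2: L0/L1/L2 = FG/B/- → run F
t=3: L0/L1/L2 = FG/B/- → run F
t=4: L0/L1/L2 = GH/BF/- → run G
t=5: L0/L1/L2 = GH/BF/- → run G
t=6: L0/L1/L2 = H/BFG/- → run H
t=7: L0/L1/L2 = H/BFG/- → run H
t=8: L0/L1/L2 = -/BFG/- → run B
t=9: L0/L1/L2 = -/BFG/- → run B
t=10: L0/L1/L2 = -/BFG/- → run B
t=11: L0/L1/L2 = -/BFG/- → run B
t=12: L0/L1/L2 = -/FG/B → run F
t=13: L0/L1/L2 = -/FG/B → run F
t=14: L0/L1/L2 = -/G/B → run G
t=15: L0/L1/L2 = -/G/B → run G
t=16: L0/L1/L2 = -/G/B → run G
t=17: L0/L1/L2 = -/G/B → run G
t=18: L0/L1/L2 = -/-/B → run B
t=19: L0/L1/L2 = -/-/B → run B
t=20: (idle)
t=21: (idle)
t=22: (idle)
t=23: (idle)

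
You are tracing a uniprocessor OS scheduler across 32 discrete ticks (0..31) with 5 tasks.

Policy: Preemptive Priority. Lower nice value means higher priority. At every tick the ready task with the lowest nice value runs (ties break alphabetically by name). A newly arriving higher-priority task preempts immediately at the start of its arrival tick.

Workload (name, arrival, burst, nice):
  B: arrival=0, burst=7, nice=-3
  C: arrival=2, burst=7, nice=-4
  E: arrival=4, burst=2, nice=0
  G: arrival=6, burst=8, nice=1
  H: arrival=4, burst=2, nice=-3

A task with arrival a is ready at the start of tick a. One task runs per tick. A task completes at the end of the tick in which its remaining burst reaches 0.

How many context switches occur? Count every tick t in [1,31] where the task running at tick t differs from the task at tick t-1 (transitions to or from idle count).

context switches = 6

t=0: ready={B} → run B
t=1: ready={B} → run B
t=2: ready={B,C} → run C
t=3: ready={B,C} → run C
t=4: ready={B,C,E,H} → run C
t=5: ready={B,C,E,H} → run C
t=6: ready={B,C,E,G,H} → run C
t=7: ready={B,C,E,G,H} → run C
t=8: ready={B,C,E,G,H} → run C
t=9: ready={B,E,G,H} → run B
t=10: ready={B,E,G,H} → run B
t=11: ready={B,E,G,H} → run B
t=12: ready={B,E,G,H} → run B
t=13: ready={B,E,G,H} → run B
t=14: ready={E,G,H} → run H
t=15: ready={E,G,H} → run H
t=16: ready={E,G} → run E
t=17: ready={E,G} → run E
t=18: ready={G} → run G
t=19: ready={G} → run G
t=20: ready={G} → run G
t=21: ready={G} → run G
t=22: ready={G} → run G
t=23: ready={G} → run G
t=24: ready={G} → run G
t=25: ready={G} → run G
t=26: (idle)
t=27: (idle)
t=28: (idle)
t=29: (idle)
t=30: (idle)
t=31: (idle)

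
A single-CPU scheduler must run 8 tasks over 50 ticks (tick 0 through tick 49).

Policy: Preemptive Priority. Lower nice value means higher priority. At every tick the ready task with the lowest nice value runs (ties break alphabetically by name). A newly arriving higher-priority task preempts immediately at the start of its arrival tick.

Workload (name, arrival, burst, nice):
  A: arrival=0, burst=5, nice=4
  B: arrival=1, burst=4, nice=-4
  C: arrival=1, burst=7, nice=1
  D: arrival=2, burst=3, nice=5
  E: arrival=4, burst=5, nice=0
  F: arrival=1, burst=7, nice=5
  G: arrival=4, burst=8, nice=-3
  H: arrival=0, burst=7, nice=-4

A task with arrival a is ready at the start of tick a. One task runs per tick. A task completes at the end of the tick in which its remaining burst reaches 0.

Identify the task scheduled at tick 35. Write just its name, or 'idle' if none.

t=0: ready={A,H} → run H
t=1: ready={A,B,C,F,H} → run B
t=2: ready={A,B,C,D,F,H} → run B
t=3: ready={A,B,C,D,F,H} → run B
t=4: ready={A,B,C,D,E,F,G,H} → run B
t=5: ready={A,C,D,E,F,G,H} → run H
t=6: ready={A,C,D,E,F,G,H} → run H
t=7: ready={A,C,D,E,F,G,H} → run H
t=8: ready={A,C,D,E,F,G,H} → run H
t=9: ready={A,C,D,E,F,G,H} → run H
t=10: ready={A,C,D,E,F,G,H} → run H
t=11: ready={A,C,D,E,F,G} → run G
t=12: ready={A,C,D,E,F,G} → run G
t=13: ready={A,C,D,E,F,G} → run G
t=14: ready={A,C,D,E,F,G} → run G
t=15: ready={A,C,D,E,F,G} → run G
t=16: ready={A,C,D,E,F,G} → run G
t=17: ready={A,C,D,E,F,G} → run G
t=18: ready={A,C,D,E,F,G} → run G
t=19: ready={A,C,D,E,F} → run E
t=20: ready={A,C,D,E,F} → run E
t=21: ready={A,C,D,E,F} → run E
t=22: ready={A,C,D,E,F} → run E
t=23: ready={A,C,D,E,F} → run E
t=24: ready={A,C,D,F} → run C
t=25: ready={A,C,D,F} → run C
t=26: ready={A,C,D,F} → run C
t=27: ready={A,C,D,F} → run C
t=28: ready={A,C,D,F} → run C
t=29: ready={A,C,D,F} → run C
t=30: ready={A,C,D,F} → run C
t=31: ready={A,D,F} → run A
t=32: ready={A,D,F} → run A
t=33: ready={A,D,F} → run A
t=34: ready={A,D,F} → run A
t=35: ready={A,D,F} → run A
t=36: ready={D,F} → run D
t=37: ready={D,F} → run D
t=38: ready={D,F} → run D
t=39: ready={F} → run F
t=40: ready={F} → run F
t=41: ready={F} → run F
t=42: ready={F} → run F
t=43: ready={F} → run F
t=44: ready={F} → run F
t=45: ready={F} → run F
t=46: (idle)
t=47: (idle)
t=48: (idle)
t=49: (idle)

running at tick 35 = A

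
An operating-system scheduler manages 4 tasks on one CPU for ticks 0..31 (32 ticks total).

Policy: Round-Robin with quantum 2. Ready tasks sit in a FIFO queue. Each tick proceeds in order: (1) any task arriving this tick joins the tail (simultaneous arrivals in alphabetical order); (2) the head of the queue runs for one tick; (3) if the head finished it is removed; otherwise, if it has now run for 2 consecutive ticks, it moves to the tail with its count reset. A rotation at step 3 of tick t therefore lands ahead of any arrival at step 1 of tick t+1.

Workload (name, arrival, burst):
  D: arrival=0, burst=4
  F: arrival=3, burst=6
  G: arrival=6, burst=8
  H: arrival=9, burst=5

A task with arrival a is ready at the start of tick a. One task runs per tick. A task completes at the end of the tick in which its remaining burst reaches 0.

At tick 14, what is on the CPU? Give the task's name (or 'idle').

t=0: queue=[D] q_used=0 → run D
t=1: queue=[D] q_used=1 → run D
t=2: queue=[D] q_used=0 → run D
t=3: queue=[D,F] q_used=1 → run D
t=4: queue=[F] q_used=0 → run F
t=5: queue=[F] q_used=1 → run F
t=6: queue=[F,G] q_used=0 → run F
t=7: queue=[F,G] q_used=1 → run F
t=8: queue=[G,F] q_used=0 → run G
t=9: queue=[G,F,H] q_used=1 → run G
t=10: queue=[F,H,G] q_used=0 → run F
t=11: queue=[F,H,G] q_used=1 → run F
t=12: queue=[H,G] q_used=0 → run H
t=13: queue=[H,G] q_used=1 → run H
t=14: queue=[G,H] q_used=0 → run G
t=15: queue=[G,H] q_used=1 → run G
t=16: queue=[H,G] q_used=0 → run H
t=17: queue=[H,G] q_used=1 → run H
t=18: queue=[G,H] q_used=0 → run G
t=19: queue=[G,H] q_used=1 → run G
t=20: queue=[H,G] q_used=0 → run H
t=21: queue=[G] q_used=0 → run G
t=22: queue=[G] q_used=1 → run G
t=23: (idle)
t=24: (idle)
t=25: (idle)
t=26: (idle)
t=27: (idle)
t=28: (idle)
t=29: (idle)
t=30: (idle)
t=31: (idle)

running at tick 14 = G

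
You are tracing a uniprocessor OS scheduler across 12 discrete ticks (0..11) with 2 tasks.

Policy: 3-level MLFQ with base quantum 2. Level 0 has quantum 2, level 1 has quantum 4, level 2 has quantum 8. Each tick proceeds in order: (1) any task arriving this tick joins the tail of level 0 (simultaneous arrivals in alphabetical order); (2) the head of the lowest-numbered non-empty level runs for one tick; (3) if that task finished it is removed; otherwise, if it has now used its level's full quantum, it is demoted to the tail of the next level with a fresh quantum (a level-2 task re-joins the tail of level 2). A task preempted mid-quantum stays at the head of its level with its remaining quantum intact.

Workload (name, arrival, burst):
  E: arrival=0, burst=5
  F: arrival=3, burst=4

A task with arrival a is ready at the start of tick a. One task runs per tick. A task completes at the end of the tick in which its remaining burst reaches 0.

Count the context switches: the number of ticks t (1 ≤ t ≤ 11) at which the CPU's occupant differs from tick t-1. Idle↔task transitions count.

context switches = 4

t=0: L0/L1/L2 = E/-/- → run E
t=1: L0/L1/L2 = E/-/- → run E
t=2: L0/L1/L2 = -/E/- → run E
t=3: L0/L1/L2 = F/E/- → run F
t=4: L0/L1/L2 = F/E/- → run F
t=5: L0/L1/L2 = -/EF/- → run E
t=6: L0/L1/L2 = -/EF/- → run E
t=7: L0/L1/L2 = -/F/- → run F
t=8: L0/L1/L2 = -/F/- → run F
t=9: (idle)
t=10: (idle)
t=11: (idle)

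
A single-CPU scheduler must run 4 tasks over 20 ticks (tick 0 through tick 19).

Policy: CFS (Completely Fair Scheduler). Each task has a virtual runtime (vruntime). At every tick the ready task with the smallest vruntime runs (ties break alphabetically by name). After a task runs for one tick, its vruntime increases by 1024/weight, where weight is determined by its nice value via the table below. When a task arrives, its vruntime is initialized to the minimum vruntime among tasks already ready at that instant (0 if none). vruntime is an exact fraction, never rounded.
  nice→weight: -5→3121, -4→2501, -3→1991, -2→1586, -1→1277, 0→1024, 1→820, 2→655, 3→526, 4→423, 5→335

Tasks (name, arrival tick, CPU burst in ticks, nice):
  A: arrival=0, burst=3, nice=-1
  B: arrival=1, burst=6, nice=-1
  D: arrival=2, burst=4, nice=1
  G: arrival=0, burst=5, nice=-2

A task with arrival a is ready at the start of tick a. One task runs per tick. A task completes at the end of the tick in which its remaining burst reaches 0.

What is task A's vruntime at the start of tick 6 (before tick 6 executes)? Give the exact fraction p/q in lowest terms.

t=0: vr[A=0 G=0] → run A
t=1: vr[A=1024/1277 B=0 G=0] → run B
t=2: vr[A=1024/1277 B=1024/1277 D=0 G=0] → run D
t=3: vr[A=1024/1277 B=1024/1277 D=256/205 G=0] → run G
t=4: vr[A=1024/1277 B=1024/1277 D=256/205 G=512/793] → run G
t=5: vr[A=1024/1277 B=1024/1277 D=256/205 G=1024/793] → run A
t=6: vr[A=2048/1277 B=1024/1277 D=256/205 G=1024/793] → run B
t=7: vr[A=2048/1277 B=2048/1277 D=256/205 G=1024/793] → run D
t=8: vr[A=2048/1277 B=2048/1277 D=512/205 G=1024/793] → run G
t=9: vr[A=2048/1277 B=2048/1277 D=512/205 G=1536/793] → run A
t=10: vr[B=2048/1277 D=512/205 G=1536/793] → run B
t=11: vr[B=3072/1277 D=512/205 G=1536/793] → run G
t=12: vr[B=3072/1277 D=512/205 G=2048/793] → run B
t=13: vr[B=4096/1277 D=512/205 G=2048/793] → run D
t=14: vr[B=4096/1277 D=768/205 G=2048/793] → run G
t=15: vr[B=4096/1277 D=768/205] → run B
t=16: vr[B=5120/1277 D=768/205] → run D
t=17: vr[B=5120/1277] → run B
t=18: (idle)
t=19: (idle)

vruntime(A, start of tick 6) = 2048/1277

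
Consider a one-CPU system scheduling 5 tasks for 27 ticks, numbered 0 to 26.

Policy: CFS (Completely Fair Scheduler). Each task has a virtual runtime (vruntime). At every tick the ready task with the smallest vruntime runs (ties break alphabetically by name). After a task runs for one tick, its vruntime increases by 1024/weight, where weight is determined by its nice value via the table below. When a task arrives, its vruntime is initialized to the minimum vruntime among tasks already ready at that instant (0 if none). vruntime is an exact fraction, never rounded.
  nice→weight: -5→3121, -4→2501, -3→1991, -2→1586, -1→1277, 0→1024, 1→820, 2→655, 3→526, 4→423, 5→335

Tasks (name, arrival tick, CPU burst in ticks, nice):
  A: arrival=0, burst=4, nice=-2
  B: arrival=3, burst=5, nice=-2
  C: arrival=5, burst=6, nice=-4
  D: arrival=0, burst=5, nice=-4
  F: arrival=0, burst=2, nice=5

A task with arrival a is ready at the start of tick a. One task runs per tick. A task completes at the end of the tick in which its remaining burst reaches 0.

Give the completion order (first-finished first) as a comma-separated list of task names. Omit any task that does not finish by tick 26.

completion order = D, A, C, B, F

t=0: vr[A=0 D=0 F=0] → run A
t=1: vr[A=512/793 D=0 F=0] → run D
t=2: vr[A=512/793 D=1024/2501 F=0] → run F
t=3: vr[A=512/793 B=1024/2501 D=1024/2501 F=1024/335] → run B
t=4: vr[A=512/793 B=34304/32513 D=1024/2501 F=1024/335] → run D
t=5: vr[A=512/793 B=34304/32513 C=512/793 D=2048/2501 F=1024/335] → run A
t=6: vr[A=1024/793 B=34304/32513 C=512/793 D=2048/2501 F=1024/335] → run C
t=7: vr[A=1024/793 B=34304/32513 C=34304/32513 D=2048/2501 F=1024/335] → run D
t=8: vr[A=1024/793 B=34304/32513 C=34304/32513 D=3072/2501 F=1024/335] → run B
t=9: vr[A=1024/793 B=55296/32513 C=34304/32513 D=3072/2501 F=1024/335] → run C
t=10: vr[A=1024/793 B=55296/32513 C=47616/32513 D=3072/2501 F=1024/335] → run D
t=11: vr[A=1024/793 B=55296/32513 C=47616/32513 D=4096/2501 F=1024/335] → run A
t=12: vr[A=1536/793 B=55296/32513 C=47616/32513 D=4096/2501 F=1024/335] → run C
t=13: vr[A=1536/793 B=55296/32513 C=60928/32513 D=4096/2501 F=1024/335] → run D
t=14: vr[A=1536/793 B=55296/32513 C=60928/32513 F=1024/335] → run B
t=15: vr[A=1536/793 B=76288/32513 C=60928/32513 F=1024/335] → run C
t=16: vr[A=1536/793 B=76288/32513 C=74240/32513 F=1024/335] → run A
t=17: vr[B=76288/32513 C=74240/32513 F=1024/335] → run C
t=18: vr[B=76288/32513 C=87552/32513 F=1024/335] → run B
t=19: vr[B=97280/32513 C=87552/32513 F=1024/335] → run C
t=20: vr[B=97280/32513 F=1024/335] → run B
t=21: vr[F=1024/335] → run F
t=22: (idle)
t=23: (idle)
t=24: (idle)
t=25: (idle)
t=26: (idle)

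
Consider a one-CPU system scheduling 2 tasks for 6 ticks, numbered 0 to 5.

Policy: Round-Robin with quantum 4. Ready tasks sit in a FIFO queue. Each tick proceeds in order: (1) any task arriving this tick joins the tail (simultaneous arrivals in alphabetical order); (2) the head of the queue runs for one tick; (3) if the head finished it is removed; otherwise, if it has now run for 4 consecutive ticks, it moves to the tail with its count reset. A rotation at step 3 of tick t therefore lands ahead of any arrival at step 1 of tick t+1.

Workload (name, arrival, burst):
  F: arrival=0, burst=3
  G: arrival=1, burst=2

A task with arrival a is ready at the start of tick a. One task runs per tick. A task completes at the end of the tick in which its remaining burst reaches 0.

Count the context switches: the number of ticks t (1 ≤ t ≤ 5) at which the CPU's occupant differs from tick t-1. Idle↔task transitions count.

t=0: queue=[F] q_used=0 → run F
t=1: queue=[F,G] q_used=1 → run F
t=2: queue=[F,G] q_used=2 → run F
t=3: queue=[G] q_used=0 → run G
t=4: queue=[G] q_used=1 → run G
t=5: (idle)

context switches = 2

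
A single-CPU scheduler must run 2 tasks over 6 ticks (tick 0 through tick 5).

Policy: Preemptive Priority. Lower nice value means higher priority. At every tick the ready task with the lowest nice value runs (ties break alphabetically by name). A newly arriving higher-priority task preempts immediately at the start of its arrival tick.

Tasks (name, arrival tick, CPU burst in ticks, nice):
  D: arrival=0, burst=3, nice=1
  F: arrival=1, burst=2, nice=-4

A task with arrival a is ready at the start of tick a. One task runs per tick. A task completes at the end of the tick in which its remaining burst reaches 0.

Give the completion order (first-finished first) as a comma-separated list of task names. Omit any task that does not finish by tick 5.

completion order = F, D

t=0: ready={D} → run D
t=1: ready={D,F} → run F
t=2: ready={D,F} → run F
t=3: ready={D} → run D
t=4: ready={D} → run D
t=5: (idle)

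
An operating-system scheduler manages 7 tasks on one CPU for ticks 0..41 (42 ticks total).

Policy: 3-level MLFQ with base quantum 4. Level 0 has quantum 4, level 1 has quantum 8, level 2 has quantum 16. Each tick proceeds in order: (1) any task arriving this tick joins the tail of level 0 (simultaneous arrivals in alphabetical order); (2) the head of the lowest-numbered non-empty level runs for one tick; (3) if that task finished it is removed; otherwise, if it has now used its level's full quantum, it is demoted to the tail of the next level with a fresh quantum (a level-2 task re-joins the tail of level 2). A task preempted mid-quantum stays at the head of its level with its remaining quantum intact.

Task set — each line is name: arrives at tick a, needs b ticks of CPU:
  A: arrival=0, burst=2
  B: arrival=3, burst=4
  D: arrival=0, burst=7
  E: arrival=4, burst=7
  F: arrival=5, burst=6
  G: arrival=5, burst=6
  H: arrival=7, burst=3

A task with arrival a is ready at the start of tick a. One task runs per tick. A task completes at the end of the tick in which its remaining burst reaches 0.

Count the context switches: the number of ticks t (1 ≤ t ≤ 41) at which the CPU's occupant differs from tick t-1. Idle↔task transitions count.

context switches = 11

t=0: L0/L1/L2 = AD/-/- → run A
t=1: L0/L1/L2 = AD/-/- → run A
t=2: L0/L1/L2 = D/-/- → run D
t=3: L0/L1/L2 = DB/-/- → run D
t=4: L0/L1/L2 = DBE/-/- → run D
t=5: L0/L1/L2 = DBEFG/-/- → run D
t=6: L0/L1/L2 = BEFG/D/- → run B
t=7: L0/L1/L2 = BEFGH/D/- → run B
t=8: L0/L1/L2 = BEFGH/D/- → run B
t=9: L0/L1/L2 = BEFGH/D/- → run B
t=10: L0/L1/L2 = EFGH/D/- → run E
t=11: L0/L1/L2 = EFGH/D/- → run E
t=12: L0/L1/L2 = EFGH/D/- → run E
t=13: L0/L1/L2 = EFGH/D/- → run E
t=14: L0/L1/L2 = FGH/DE/- → run F
t=15: L0/L1/L2 = FGH/DE/- → run F
t=16: L0/L1/L2 = FGH/DE/- → run F
t=17: L0/L1/L2 = FGH/DE/- → run F
t=18: L0/L1/L2 = GH/DEF/- → run G
t=19: L0/L1/L2 = GH/DEF/- → run G
t=20: L0/L1/L2 = GH/DEF/- → run G
t=21: L0/L1/L2 = GH/DEF/- → run G
t=22: L0/L1/L2 = H/DEFG/- → run H
t=23: L0/L1/L2 = H/DEFG/- → run H
t=24: L0/L1/L2 = H/DEFG/- → run H
t=25: L0/L1/L2 = -/DEFG/- → run D
t=26: L0/L1/L2 = -/DEFG/- → run D
t=27: L0/L1/L2 = -/DEFG/- → run D
t=28: L0/L1/L2 = -/EFG/- → run E
t=29: L0/L1/L2 = -/EFG/- → run E
t=30: L0/L1/L2 = -/EFG/- → run E
t=31: L0/L1/L2 = -/FG/- → run F
t=32: L0/L1/L2 = -/FG/- → run F
t=33: L0/L1/L2 = -/G/- → run G
t=34: L0/L1/L2 = -/G/- → run G
t=35: (idle)
t=36: (idle)
t=37: (idle)
t=38: (idle)
t=39: (idle)
t=40: (idle)
t=41: (idle)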